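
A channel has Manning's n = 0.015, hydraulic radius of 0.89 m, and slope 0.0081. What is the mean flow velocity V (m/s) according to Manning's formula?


Manning's equation gives V = (1/n) * R^(2/3) * S^(1/2).
First, compute R^(2/3) = 0.89^(2/3) = 0.9253.
Next, S^(1/2) = 0.0081^(1/2) = 0.09.
Then 1/n = 1/0.015 = 66.67.
V = 66.67 * 0.9253 * 0.09 = 5.5515 m/s.

5.5515


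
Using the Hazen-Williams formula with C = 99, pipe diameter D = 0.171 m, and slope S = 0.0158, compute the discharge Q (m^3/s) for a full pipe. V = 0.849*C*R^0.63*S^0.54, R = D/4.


For a full circular pipe, R = D/4 = 0.171/4 = 0.0428 m.
V = 0.849 * 99 * 0.0428^0.63 * 0.0158^0.54
  = 0.849 * 99 * 0.137243 * 0.106482
  = 1.2283 m/s.
Pipe area A = pi*D^2/4 = pi*0.171^2/4 = 0.023 m^2.
Q = A * V = 0.023 * 1.2283 = 0.0282 m^3/s.

0.0282


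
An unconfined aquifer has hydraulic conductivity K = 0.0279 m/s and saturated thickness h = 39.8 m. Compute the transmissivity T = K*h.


Transmissivity is defined as T = K * h.
T = 0.0279 * 39.8
  = 1.1104 m^2/s.

1.1104


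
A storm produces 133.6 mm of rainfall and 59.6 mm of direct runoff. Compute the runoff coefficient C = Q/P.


The runoff coefficient C = runoff depth / rainfall depth.
C = 59.6 / 133.6
  = 0.4461.

0.4461


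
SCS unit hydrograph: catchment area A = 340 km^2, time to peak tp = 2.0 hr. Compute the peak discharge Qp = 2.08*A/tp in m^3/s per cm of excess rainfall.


SCS formula: Qp = 2.08 * A / tp.
Qp = 2.08 * 340 / 2.0
   = 707.2 / 2.0
   = 353.6 m^3/s per cm.

353.6


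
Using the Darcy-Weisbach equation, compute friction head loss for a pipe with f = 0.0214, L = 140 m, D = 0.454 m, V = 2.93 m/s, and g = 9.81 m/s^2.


Darcy-Weisbach equation: h_f = f * (L/D) * V^2/(2g).
f * L/D = 0.0214 * 140/0.454 = 6.5991.
V^2/(2g) = 2.93^2 / (2*9.81) = 8.5849 / 19.62 = 0.4376 m.
h_f = 6.5991 * 0.4376 = 2.888 m.

2.888


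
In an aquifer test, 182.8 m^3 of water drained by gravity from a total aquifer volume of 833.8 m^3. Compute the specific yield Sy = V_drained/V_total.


Specific yield Sy = Volume drained / Total volume.
Sy = 182.8 / 833.8
   = 0.2192.

0.2192


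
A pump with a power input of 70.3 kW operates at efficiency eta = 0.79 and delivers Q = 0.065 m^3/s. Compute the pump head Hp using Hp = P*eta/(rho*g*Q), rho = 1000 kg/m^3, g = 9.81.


Pump head formula: Hp = P * eta / (rho * g * Q).
Numerator: P * eta = 70.3 * 1000 * 0.79 = 55537.0 W.
Denominator: rho * g * Q = 1000 * 9.81 * 0.065 = 637.65.
Hp = 55537.0 / 637.65 = 87.1 m.

87.1


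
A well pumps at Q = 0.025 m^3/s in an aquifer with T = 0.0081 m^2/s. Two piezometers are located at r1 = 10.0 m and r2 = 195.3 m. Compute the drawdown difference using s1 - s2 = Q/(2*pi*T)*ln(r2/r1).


Thiem equation: s1 - s2 = Q/(2*pi*T) * ln(r2/r1).
ln(r2/r1) = ln(195.3/10.0) = 2.972.
Q/(2*pi*T) = 0.025 / (2*pi*0.0081) = 0.025 / 0.0509 = 0.4912.
s1 - s2 = 0.4912 * 2.972 = 1.4599 m.

1.4599


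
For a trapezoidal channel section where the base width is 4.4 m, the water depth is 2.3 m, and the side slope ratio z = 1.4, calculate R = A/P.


For a trapezoidal section with side slope z:
A = (b + z*y)*y = (4.4 + 1.4*2.3)*2.3 = 17.526 m^2.
P = b + 2*y*sqrt(1 + z^2) = 4.4 + 2*2.3*sqrt(1 + 1.4^2) = 12.314 m.
R = A/P = 17.526 / 12.314 = 1.4232 m.

1.4232


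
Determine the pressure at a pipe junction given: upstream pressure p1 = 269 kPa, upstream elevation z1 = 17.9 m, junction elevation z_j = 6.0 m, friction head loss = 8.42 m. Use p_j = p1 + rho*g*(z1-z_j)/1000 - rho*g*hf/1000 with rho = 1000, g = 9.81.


Junction pressure: p_j = p1 + rho*g*(z1 - z_j)/1000 - rho*g*hf/1000.
Elevation term = 1000*9.81*(17.9 - 6.0)/1000 = 116.739 kPa.
Friction term = 1000*9.81*8.42/1000 = 82.6 kPa.
p_j = 269 + 116.739 - 82.6 = 303.14 kPa.

303.14


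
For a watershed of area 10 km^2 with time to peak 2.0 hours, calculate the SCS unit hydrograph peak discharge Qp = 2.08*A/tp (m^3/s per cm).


SCS formula: Qp = 2.08 * A / tp.
Qp = 2.08 * 10 / 2.0
   = 20.8 / 2.0
   = 10.4 m^3/s per cm.

10.4


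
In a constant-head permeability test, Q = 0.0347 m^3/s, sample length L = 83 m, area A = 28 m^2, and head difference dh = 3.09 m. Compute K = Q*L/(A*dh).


From K = Q*L / (A*dh):
Numerator: Q*L = 0.0347 * 83 = 2.8801.
Denominator: A*dh = 28 * 3.09 = 86.52.
K = 2.8801 / 86.52 = 0.033288 m/s.

0.033288


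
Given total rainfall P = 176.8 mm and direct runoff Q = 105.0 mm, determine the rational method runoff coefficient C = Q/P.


The runoff coefficient C = runoff depth / rainfall depth.
C = 105.0 / 176.8
  = 0.5939.

0.5939


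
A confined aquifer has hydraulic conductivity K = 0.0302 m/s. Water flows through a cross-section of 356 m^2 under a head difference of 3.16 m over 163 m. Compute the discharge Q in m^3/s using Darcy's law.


Darcy's law: Q = K * A * i, where i = dh/L.
Hydraulic gradient i = 3.16 / 163 = 0.019387.
Q = 0.0302 * 356 * 0.019387
  = 0.2084 m^3/s.

0.2084


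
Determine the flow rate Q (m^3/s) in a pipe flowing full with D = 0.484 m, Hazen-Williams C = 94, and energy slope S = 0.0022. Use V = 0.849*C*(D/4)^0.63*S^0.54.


For a full circular pipe, R = D/4 = 0.484/4 = 0.121 m.
V = 0.849 * 94 * 0.121^0.63 * 0.0022^0.54
  = 0.849 * 94 * 0.264335 * 0.03672
  = 0.7746 m/s.
Pipe area A = pi*D^2/4 = pi*0.484^2/4 = 0.184 m^2.
Q = A * V = 0.184 * 0.7746 = 0.1425 m^3/s.

0.1425


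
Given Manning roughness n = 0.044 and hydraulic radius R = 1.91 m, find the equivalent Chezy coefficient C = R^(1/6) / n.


The Chezy coefficient relates to Manning's n through C = R^(1/6) / n.
R^(1/6) = 1.91^(1/6) = 1.113881.
C = 1.113881 / 0.044 = 25.32 m^(1/2)/s.

25.32


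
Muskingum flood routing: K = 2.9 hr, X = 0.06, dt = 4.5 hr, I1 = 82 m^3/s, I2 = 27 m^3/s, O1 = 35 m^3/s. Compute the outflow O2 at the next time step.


Muskingum coefficients:
denom = 2*K*(1-X) + dt = 2*2.9*(1-0.06) + 4.5 = 9.952.
C0 = (dt - 2*K*X)/denom = (4.5 - 2*2.9*0.06)/9.952 = 0.4172.
C1 = (dt + 2*K*X)/denom = (4.5 + 2*2.9*0.06)/9.952 = 0.4871.
C2 = (2*K*(1-X) - dt)/denom = 0.0957.
O2 = C0*I2 + C1*I1 + C2*O1
   = 0.4172*27 + 0.4871*82 + 0.0957*35
   = 54.56 m^3/s.

54.56


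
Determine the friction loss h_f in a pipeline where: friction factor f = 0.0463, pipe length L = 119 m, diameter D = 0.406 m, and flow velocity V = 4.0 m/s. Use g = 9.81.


Darcy-Weisbach equation: h_f = f * (L/D) * V^2/(2g).
f * L/D = 0.0463 * 119/0.406 = 13.5707.
V^2/(2g) = 4.0^2 / (2*9.81) = 16.0 / 19.62 = 0.8155 m.
h_f = 13.5707 * 0.8155 = 11.067 m.

11.067


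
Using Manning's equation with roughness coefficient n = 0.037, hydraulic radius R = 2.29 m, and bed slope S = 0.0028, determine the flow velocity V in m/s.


Manning's equation gives V = (1/n) * R^(2/3) * S^(1/2).
First, compute R^(2/3) = 2.29^(2/3) = 1.7374.
Next, S^(1/2) = 0.0028^(1/2) = 0.052915.
Then 1/n = 1/0.037 = 27.03.
V = 27.03 * 1.7374 * 0.052915 = 2.4847 m/s.

2.4847


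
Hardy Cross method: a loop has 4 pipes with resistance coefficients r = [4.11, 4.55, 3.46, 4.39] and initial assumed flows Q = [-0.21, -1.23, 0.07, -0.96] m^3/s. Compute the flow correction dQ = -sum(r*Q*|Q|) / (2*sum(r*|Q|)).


Numerator terms (r*Q*|Q|): 4.11*-0.21*|-0.21| = -0.1813; 4.55*-1.23*|-1.23| = -6.8837; 3.46*0.07*|0.07| = 0.017; 4.39*-0.96*|-0.96| = -4.0458.
Sum of numerator = -11.0938.
Denominator terms (r*|Q|): 4.11*|-0.21| = 0.8631; 4.55*|-1.23| = 5.5965; 3.46*|0.07| = 0.2422; 4.39*|-0.96| = 4.2144.
2 * sum of denominator = 2 * 10.9162 = 21.8324.
dQ = --11.0938 / 21.8324 = 0.5081 m^3/s.

0.5081


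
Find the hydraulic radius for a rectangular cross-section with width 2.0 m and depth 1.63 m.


For a rectangular section:
Flow area A = b * y = 2.0 * 1.63 = 3.26 m^2.
Wetted perimeter P = b + 2y = 2.0 + 2*1.63 = 5.26 m.
Hydraulic radius R = A/P = 3.26 / 5.26 = 0.6198 m.

0.6198


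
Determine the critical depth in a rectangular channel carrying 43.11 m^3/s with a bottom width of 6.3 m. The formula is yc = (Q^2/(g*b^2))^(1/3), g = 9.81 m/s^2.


Using yc = (Q^2 / (g * b^2))^(1/3):
Q^2 = 43.11^2 = 1858.47.
g * b^2 = 9.81 * 6.3^2 = 9.81 * 39.69 = 389.36.
Q^2 / (g*b^2) = 1858.47 / 389.36 = 4.7731.
yc = 4.7731^(1/3) = 1.6837 m.

1.6837


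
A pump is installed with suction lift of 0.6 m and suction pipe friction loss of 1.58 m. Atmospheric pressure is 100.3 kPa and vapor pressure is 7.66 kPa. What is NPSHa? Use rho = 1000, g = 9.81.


NPSHa = p_atm/(rho*g) - z_s - hf_s - p_vap/(rho*g).
p_atm/(rho*g) = 100.3*1000 / (1000*9.81) = 10.224 m.
p_vap/(rho*g) = 7.66*1000 / (1000*9.81) = 0.781 m.
NPSHa = 10.224 - 0.6 - 1.58 - 0.781
      = 7.26 m.

7.26


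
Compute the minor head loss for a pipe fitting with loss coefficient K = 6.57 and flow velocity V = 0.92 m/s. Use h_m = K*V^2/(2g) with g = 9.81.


Minor loss formula: h_m = K * V^2/(2g).
V^2 = 0.92^2 = 0.8464.
V^2/(2g) = 0.8464 / 19.62 = 0.0431 m.
h_m = 6.57 * 0.0431 = 0.2834 m.

0.2834


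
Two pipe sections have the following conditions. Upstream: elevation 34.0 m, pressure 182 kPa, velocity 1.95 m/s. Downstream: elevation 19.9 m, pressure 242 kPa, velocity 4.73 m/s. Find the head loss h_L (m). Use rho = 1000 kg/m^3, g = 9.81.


Total head at each section: H = z + p/(rho*g) + V^2/(2g).
H1 = 34.0 + 182*1000/(1000*9.81) + 1.95^2/(2*9.81)
   = 34.0 + 18.552 + 0.1938
   = 52.746 m.
H2 = 19.9 + 242*1000/(1000*9.81) + 4.73^2/(2*9.81)
   = 19.9 + 24.669 + 1.1403
   = 45.709 m.
h_L = H1 - H2 = 52.746 - 45.709 = 7.037 m.

7.037


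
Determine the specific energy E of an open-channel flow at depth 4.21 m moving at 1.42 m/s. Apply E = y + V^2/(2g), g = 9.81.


Specific energy E = y + V^2/(2g).
Velocity head = V^2/(2g) = 1.42^2 / (2*9.81) = 2.0164 / 19.62 = 0.1028 m.
E = 4.21 + 0.1028 = 4.3128 m.

4.3128


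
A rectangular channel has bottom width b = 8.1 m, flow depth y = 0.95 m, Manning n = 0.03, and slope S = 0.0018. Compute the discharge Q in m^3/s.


For a rectangular channel, the cross-sectional area A = b * y = 8.1 * 0.95 = 7.69 m^2.
The wetted perimeter P = b + 2y = 8.1 + 2*0.95 = 10.0 m.
Hydraulic radius R = A/P = 7.69/10.0 = 0.7695 m.
Velocity V = (1/n)*R^(2/3)*S^(1/2) = (1/0.03)*0.7695^(2/3)*0.0018^(1/2) = 1.1876 m/s.
Discharge Q = A * V = 7.69 * 1.1876 = 9.138 m^3/s.

9.138


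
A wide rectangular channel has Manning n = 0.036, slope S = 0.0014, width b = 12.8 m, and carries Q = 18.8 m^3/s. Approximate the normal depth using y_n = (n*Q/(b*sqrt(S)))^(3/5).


We use the wide-channel approximation y_n = (n*Q/(b*sqrt(S)))^(3/5).
sqrt(S) = sqrt(0.0014) = 0.037417.
Numerator: n*Q = 0.036 * 18.8 = 0.6768.
Denominator: b*sqrt(S) = 12.8 * 0.037417 = 0.478938.
arg = 1.4131.
y_n = 1.4131^(3/5) = 1.2306 m.

1.2306


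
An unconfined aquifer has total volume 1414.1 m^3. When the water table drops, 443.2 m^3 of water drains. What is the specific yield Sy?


Specific yield Sy = Volume drained / Total volume.
Sy = 443.2 / 1414.1
   = 0.3134.

0.3134


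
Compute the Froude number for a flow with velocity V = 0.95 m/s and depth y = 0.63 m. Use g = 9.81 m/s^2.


The Froude number is defined as Fr = V / sqrt(g*y).
g*y = 9.81 * 0.63 = 6.1803.
sqrt(g*y) = sqrt(6.1803) = 2.486.
Fr = 0.95 / 2.486 = 0.3821.

0.3821


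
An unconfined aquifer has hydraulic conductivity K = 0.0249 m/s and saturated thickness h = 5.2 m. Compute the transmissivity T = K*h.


Transmissivity is defined as T = K * h.
T = 0.0249 * 5.2
  = 0.1295 m^2/s.

0.1295


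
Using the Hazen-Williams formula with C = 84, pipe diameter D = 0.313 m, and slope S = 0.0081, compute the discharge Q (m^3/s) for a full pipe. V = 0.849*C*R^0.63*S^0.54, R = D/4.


For a full circular pipe, R = D/4 = 0.313/4 = 0.0783 m.
V = 0.849 * 84 * 0.0783^0.63 * 0.0081^0.54
  = 0.849 * 84 * 0.200861 * 0.07423
  = 1.0633 m/s.
Pipe area A = pi*D^2/4 = pi*0.313^2/4 = 0.0769 m^2.
Q = A * V = 0.0769 * 1.0633 = 0.0818 m^3/s.

0.0818


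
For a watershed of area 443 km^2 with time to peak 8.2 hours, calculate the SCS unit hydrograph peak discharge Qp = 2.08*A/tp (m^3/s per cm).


SCS formula: Qp = 2.08 * A / tp.
Qp = 2.08 * 443 / 8.2
   = 921.44 / 8.2
   = 112.37 m^3/s per cm.

112.37


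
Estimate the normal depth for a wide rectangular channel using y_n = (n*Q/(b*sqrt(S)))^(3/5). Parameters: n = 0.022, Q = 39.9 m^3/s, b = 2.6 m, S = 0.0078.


We use the wide-channel approximation y_n = (n*Q/(b*sqrt(S)))^(3/5).
sqrt(S) = sqrt(0.0078) = 0.088318.
Numerator: n*Q = 0.022 * 39.9 = 0.8778.
Denominator: b*sqrt(S) = 2.6 * 0.088318 = 0.229627.
arg = 3.8227.
y_n = 3.8227^(3/5) = 2.2358 m.

2.2358


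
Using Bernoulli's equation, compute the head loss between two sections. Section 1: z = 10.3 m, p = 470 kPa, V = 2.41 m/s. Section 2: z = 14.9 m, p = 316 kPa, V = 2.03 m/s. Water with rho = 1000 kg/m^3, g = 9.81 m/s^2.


Total head at each section: H = z + p/(rho*g) + V^2/(2g).
H1 = 10.3 + 470*1000/(1000*9.81) + 2.41^2/(2*9.81)
   = 10.3 + 47.91 + 0.296
   = 58.506 m.
H2 = 14.9 + 316*1000/(1000*9.81) + 2.03^2/(2*9.81)
   = 14.9 + 32.212 + 0.21
   = 47.322 m.
h_L = H1 - H2 = 58.506 - 47.322 = 11.184 m.

11.184


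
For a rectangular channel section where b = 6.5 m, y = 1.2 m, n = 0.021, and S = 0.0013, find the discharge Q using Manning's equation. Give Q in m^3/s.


For a rectangular channel, the cross-sectional area A = b * y = 6.5 * 1.2 = 7.8 m^2.
The wetted perimeter P = b + 2y = 6.5 + 2*1.2 = 8.9 m.
Hydraulic radius R = A/P = 7.8/8.9 = 0.8764 m.
Velocity V = (1/n)*R^(2/3)*S^(1/2) = (1/0.021)*0.8764^(2/3)*0.0013^(1/2) = 1.5724 m/s.
Discharge Q = A * V = 7.8 * 1.5724 = 12.265 m^3/s.

12.265


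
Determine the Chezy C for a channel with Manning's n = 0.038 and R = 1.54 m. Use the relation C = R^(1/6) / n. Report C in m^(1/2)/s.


The Chezy coefficient relates to Manning's n through C = R^(1/6) / n.
R^(1/6) = 1.54^(1/6) = 1.074616.
C = 1.074616 / 0.038 = 28.28 m^(1/2)/s.

28.28


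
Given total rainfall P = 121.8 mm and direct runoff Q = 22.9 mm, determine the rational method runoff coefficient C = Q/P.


The runoff coefficient C = runoff depth / rainfall depth.
C = 22.9 / 121.8
  = 0.188.

0.188


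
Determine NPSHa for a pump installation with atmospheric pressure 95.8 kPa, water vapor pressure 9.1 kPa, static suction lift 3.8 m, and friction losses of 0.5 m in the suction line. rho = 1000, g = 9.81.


NPSHa = p_atm/(rho*g) - z_s - hf_s - p_vap/(rho*g).
p_atm/(rho*g) = 95.8*1000 / (1000*9.81) = 9.766 m.
p_vap/(rho*g) = 9.1*1000 / (1000*9.81) = 0.928 m.
NPSHa = 9.766 - 3.8 - 0.5 - 0.928
      = 4.54 m.

4.54


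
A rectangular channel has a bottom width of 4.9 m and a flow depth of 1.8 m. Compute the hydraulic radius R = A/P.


For a rectangular section:
Flow area A = b * y = 4.9 * 1.8 = 8.82 m^2.
Wetted perimeter P = b + 2y = 4.9 + 2*1.8 = 8.5 m.
Hydraulic radius R = A/P = 8.82 / 8.5 = 1.0376 m.

1.0376


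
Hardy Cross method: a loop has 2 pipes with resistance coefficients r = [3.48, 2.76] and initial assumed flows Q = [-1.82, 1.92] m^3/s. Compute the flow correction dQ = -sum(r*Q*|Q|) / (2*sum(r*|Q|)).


Numerator terms (r*Q*|Q|): 3.48*-1.82*|-1.82| = -11.5272; 2.76*1.92*|1.92| = 10.1745.
Sum of numerator = -1.3527.
Denominator terms (r*|Q|): 3.48*|-1.82| = 6.3336; 2.76*|1.92| = 5.2992.
2 * sum of denominator = 2 * 11.6328 = 23.2656.
dQ = --1.3527 / 23.2656 = 0.0581 m^3/s.

0.0581


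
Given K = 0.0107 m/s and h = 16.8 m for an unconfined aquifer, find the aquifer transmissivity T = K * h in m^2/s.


Transmissivity is defined as T = K * h.
T = 0.0107 * 16.8
  = 0.1798 m^2/s.

0.1798


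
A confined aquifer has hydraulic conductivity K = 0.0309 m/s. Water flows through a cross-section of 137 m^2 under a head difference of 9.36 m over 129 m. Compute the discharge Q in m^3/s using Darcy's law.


Darcy's law: Q = K * A * i, where i = dh/L.
Hydraulic gradient i = 9.36 / 129 = 0.072558.
Q = 0.0309 * 137 * 0.072558
  = 0.3072 m^3/s.

0.3072


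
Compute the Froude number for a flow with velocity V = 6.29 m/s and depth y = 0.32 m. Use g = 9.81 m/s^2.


The Froude number is defined as Fr = V / sqrt(g*y).
g*y = 9.81 * 0.32 = 3.1392.
sqrt(g*y) = sqrt(3.1392) = 1.7718.
Fr = 6.29 / 1.7718 = 3.5501.

3.5501


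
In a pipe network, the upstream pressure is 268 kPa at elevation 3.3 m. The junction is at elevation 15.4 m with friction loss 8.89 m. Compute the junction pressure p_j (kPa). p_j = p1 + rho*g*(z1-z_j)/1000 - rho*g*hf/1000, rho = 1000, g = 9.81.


Junction pressure: p_j = p1 + rho*g*(z1 - z_j)/1000 - rho*g*hf/1000.
Elevation term = 1000*9.81*(3.3 - 15.4)/1000 = -118.701 kPa.
Friction term = 1000*9.81*8.89/1000 = 87.211 kPa.
p_j = 268 + -118.701 - 87.211 = 62.09 kPa.

62.09


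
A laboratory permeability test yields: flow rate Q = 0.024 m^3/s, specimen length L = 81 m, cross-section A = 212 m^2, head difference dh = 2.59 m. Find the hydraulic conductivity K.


From K = Q*L / (A*dh):
Numerator: Q*L = 0.024 * 81 = 1.944.
Denominator: A*dh = 212 * 2.59 = 549.08.
K = 1.944 / 549.08 = 0.00354 m/s.

0.00354


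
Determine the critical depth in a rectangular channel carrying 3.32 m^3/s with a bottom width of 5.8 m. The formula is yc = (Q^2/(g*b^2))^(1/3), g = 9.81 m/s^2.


Using yc = (Q^2 / (g * b^2))^(1/3):
Q^2 = 3.32^2 = 11.02.
g * b^2 = 9.81 * 5.8^2 = 9.81 * 33.64 = 330.01.
Q^2 / (g*b^2) = 11.02 / 330.01 = 0.0334.
yc = 0.0334^(1/3) = 0.322 m.

0.322


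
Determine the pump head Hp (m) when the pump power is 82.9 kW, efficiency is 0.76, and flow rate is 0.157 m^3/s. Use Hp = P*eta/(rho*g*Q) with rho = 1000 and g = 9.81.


Pump head formula: Hp = P * eta / (rho * g * Q).
Numerator: P * eta = 82.9 * 1000 * 0.76 = 63004.0 W.
Denominator: rho * g * Q = 1000 * 9.81 * 0.157 = 1540.17.
Hp = 63004.0 / 1540.17 = 40.91 m.

40.91


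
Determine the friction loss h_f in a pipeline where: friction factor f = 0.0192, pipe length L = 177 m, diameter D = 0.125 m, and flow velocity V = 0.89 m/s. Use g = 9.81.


Darcy-Weisbach equation: h_f = f * (L/D) * V^2/(2g).
f * L/D = 0.0192 * 177/0.125 = 27.1872.
V^2/(2g) = 0.89^2 / (2*9.81) = 0.7921 / 19.62 = 0.0404 m.
h_f = 27.1872 * 0.0404 = 1.098 m.

1.098


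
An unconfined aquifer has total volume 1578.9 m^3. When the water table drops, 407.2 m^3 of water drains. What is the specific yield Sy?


Specific yield Sy = Volume drained / Total volume.
Sy = 407.2 / 1578.9
   = 0.2579.

0.2579


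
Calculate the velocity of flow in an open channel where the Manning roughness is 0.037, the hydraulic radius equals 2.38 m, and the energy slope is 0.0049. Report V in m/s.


Manning's equation gives V = (1/n) * R^(2/3) * S^(1/2).
First, compute R^(2/3) = 2.38^(2/3) = 1.7826.
Next, S^(1/2) = 0.0049^(1/2) = 0.07.
Then 1/n = 1/0.037 = 27.03.
V = 27.03 * 1.7826 * 0.07 = 3.3725 m/s.

3.3725


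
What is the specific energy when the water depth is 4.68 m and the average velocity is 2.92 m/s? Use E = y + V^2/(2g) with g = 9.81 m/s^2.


Specific energy E = y + V^2/(2g).
Velocity head = V^2/(2g) = 2.92^2 / (2*9.81) = 8.5264 / 19.62 = 0.4346 m.
E = 4.68 + 0.4346 = 5.1146 m.

5.1146


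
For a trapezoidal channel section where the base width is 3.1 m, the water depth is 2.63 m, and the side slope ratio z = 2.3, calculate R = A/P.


For a trapezoidal section with side slope z:
A = (b + z*y)*y = (3.1 + 2.3*2.63)*2.63 = 24.062 m^2.
P = b + 2*y*sqrt(1 + z^2) = 3.1 + 2*2.63*sqrt(1 + 2.3^2) = 16.292 m.
R = A/P = 24.062 / 16.292 = 1.4769 m.

1.4769


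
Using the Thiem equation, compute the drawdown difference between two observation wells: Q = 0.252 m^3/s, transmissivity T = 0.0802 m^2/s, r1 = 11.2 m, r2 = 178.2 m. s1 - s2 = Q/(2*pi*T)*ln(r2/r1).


Thiem equation: s1 - s2 = Q/(2*pi*T) * ln(r2/r1).
ln(r2/r1) = ln(178.2/11.2) = 2.767.
Q/(2*pi*T) = 0.252 / (2*pi*0.0802) = 0.252 / 0.5039 = 0.5001.
s1 - s2 = 0.5001 * 2.767 = 1.3837 m.

1.3837


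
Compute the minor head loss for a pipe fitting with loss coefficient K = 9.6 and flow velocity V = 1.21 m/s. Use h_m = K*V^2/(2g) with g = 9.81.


Minor loss formula: h_m = K * V^2/(2g).
V^2 = 1.21^2 = 1.4641.
V^2/(2g) = 1.4641 / 19.62 = 0.0746 m.
h_m = 9.6 * 0.0746 = 0.7164 m.

0.7164


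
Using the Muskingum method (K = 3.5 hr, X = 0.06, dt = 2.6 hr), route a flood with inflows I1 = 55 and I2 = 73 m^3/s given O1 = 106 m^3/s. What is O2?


Muskingum coefficients:
denom = 2*K*(1-X) + dt = 2*3.5*(1-0.06) + 2.6 = 9.18.
C0 = (dt - 2*K*X)/denom = (2.6 - 2*3.5*0.06)/9.18 = 0.2375.
C1 = (dt + 2*K*X)/denom = (2.6 + 2*3.5*0.06)/9.18 = 0.329.
C2 = (2*K*(1-X) - dt)/denom = 0.4336.
O2 = C0*I2 + C1*I1 + C2*O1
   = 0.2375*73 + 0.329*55 + 0.4336*106
   = 81.39 m^3/s.

81.39


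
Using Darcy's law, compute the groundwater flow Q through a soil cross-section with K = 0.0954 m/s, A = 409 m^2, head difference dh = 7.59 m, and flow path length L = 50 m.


Darcy's law: Q = K * A * i, where i = dh/L.
Hydraulic gradient i = 7.59 / 50 = 0.1518.
Q = 0.0954 * 409 * 0.1518
  = 5.923 m^3/s.

5.923


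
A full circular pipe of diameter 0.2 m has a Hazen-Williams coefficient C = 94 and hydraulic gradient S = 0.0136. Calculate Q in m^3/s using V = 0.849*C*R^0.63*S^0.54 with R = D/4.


For a full circular pipe, R = D/4 = 0.2/4 = 0.05 m.
V = 0.849 * 94 * 0.05^0.63 * 0.0136^0.54
  = 0.849 * 94 * 0.151479 * 0.0982
  = 1.1871 m/s.
Pipe area A = pi*D^2/4 = pi*0.2^2/4 = 0.0314 m^2.
Q = A * V = 0.0314 * 1.1871 = 0.0373 m^3/s.

0.0373


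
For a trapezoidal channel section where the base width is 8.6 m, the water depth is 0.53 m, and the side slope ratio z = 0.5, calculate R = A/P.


For a trapezoidal section with side slope z:
A = (b + z*y)*y = (8.6 + 0.5*0.53)*0.53 = 4.698 m^2.
P = b + 2*y*sqrt(1 + z^2) = 8.6 + 2*0.53*sqrt(1 + 0.5^2) = 9.785 m.
R = A/P = 4.698 / 9.785 = 0.4802 m.

0.4802


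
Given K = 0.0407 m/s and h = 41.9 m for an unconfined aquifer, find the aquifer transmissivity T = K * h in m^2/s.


Transmissivity is defined as T = K * h.
T = 0.0407 * 41.9
  = 1.7053 m^2/s.

1.7053


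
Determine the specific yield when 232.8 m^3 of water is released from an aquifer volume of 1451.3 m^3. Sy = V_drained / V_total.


Specific yield Sy = Volume drained / Total volume.
Sy = 232.8 / 1451.3
   = 0.1604.

0.1604


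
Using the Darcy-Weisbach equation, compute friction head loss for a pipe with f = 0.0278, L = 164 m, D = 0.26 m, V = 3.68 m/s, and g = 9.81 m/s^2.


Darcy-Weisbach equation: h_f = f * (L/D) * V^2/(2g).
f * L/D = 0.0278 * 164/0.26 = 17.5354.
V^2/(2g) = 3.68^2 / (2*9.81) = 13.5424 / 19.62 = 0.6902 m.
h_f = 17.5354 * 0.6902 = 12.104 m.

12.104


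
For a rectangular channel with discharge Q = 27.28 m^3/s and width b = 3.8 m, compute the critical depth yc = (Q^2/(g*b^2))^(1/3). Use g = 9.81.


Using yc = (Q^2 / (g * b^2))^(1/3):
Q^2 = 27.28^2 = 744.2.
g * b^2 = 9.81 * 3.8^2 = 9.81 * 14.44 = 141.66.
Q^2 / (g*b^2) = 744.2 / 141.66 = 5.2534.
yc = 5.2534^(1/3) = 1.7384 m.

1.7384


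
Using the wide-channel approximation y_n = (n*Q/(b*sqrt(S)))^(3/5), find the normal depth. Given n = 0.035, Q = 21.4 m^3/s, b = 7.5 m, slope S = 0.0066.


We use the wide-channel approximation y_n = (n*Q/(b*sqrt(S)))^(3/5).
sqrt(S) = sqrt(0.0066) = 0.08124.
Numerator: n*Q = 0.035 * 21.4 = 0.749.
Denominator: b*sqrt(S) = 7.5 * 0.08124 = 0.6093.
arg = 1.2293.
y_n = 1.2293^(3/5) = 1.1319 m.

1.1319


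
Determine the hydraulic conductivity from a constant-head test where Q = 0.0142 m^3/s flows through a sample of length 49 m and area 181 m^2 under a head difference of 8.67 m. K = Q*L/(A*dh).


From K = Q*L / (A*dh):
Numerator: Q*L = 0.0142 * 49 = 0.6958.
Denominator: A*dh = 181 * 8.67 = 1569.27.
K = 0.6958 / 1569.27 = 0.000443 m/s.

0.000443


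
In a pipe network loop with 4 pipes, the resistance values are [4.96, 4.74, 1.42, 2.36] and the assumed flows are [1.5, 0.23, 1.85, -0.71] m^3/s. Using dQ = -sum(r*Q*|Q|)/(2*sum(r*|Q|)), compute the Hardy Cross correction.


Numerator terms (r*Q*|Q|): 4.96*1.5*|1.5| = 11.16; 4.74*0.23*|0.23| = 0.2507; 1.42*1.85*|1.85| = 4.8599; 2.36*-0.71*|-0.71| = -1.1897.
Sum of numerator = 15.081.
Denominator terms (r*|Q|): 4.96*|1.5| = 7.44; 4.74*|0.23| = 1.0902; 1.42*|1.85| = 2.627; 2.36*|-0.71| = 1.6756.
2 * sum of denominator = 2 * 12.8328 = 25.6656.
dQ = -15.081 / 25.6656 = -0.5876 m^3/s.

-0.5876


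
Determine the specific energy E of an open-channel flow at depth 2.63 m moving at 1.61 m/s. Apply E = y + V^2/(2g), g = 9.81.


Specific energy E = y + V^2/(2g).
Velocity head = V^2/(2g) = 1.61^2 / (2*9.81) = 2.5921 / 19.62 = 0.1321 m.
E = 2.63 + 0.1321 = 2.7621 m.

2.7621


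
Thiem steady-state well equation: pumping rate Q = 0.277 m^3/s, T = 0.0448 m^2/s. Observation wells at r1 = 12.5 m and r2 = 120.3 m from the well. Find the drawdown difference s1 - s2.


Thiem equation: s1 - s2 = Q/(2*pi*T) * ln(r2/r1).
ln(r2/r1) = ln(120.3/12.5) = 2.2643.
Q/(2*pi*T) = 0.277 / (2*pi*0.0448) = 0.277 / 0.2815 = 0.9841.
s1 - s2 = 0.9841 * 2.2643 = 2.2282 m.

2.2282


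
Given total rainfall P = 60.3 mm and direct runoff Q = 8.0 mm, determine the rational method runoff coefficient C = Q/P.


The runoff coefficient C = runoff depth / rainfall depth.
C = 8.0 / 60.3
  = 0.1327.

0.1327


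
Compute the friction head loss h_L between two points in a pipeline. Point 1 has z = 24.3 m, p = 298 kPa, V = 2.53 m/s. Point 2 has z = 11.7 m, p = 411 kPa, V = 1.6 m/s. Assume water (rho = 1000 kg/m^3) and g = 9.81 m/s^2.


Total head at each section: H = z + p/(rho*g) + V^2/(2g).
H1 = 24.3 + 298*1000/(1000*9.81) + 2.53^2/(2*9.81)
   = 24.3 + 30.377 + 0.3262
   = 55.003 m.
H2 = 11.7 + 411*1000/(1000*9.81) + 1.6^2/(2*9.81)
   = 11.7 + 41.896 + 0.1305
   = 53.727 m.
h_L = H1 - H2 = 55.003 - 53.727 = 1.277 m.

1.277


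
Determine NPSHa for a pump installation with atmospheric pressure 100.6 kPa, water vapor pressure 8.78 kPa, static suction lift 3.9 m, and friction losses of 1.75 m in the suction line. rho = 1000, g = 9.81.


NPSHa = p_atm/(rho*g) - z_s - hf_s - p_vap/(rho*g).
p_atm/(rho*g) = 100.6*1000 / (1000*9.81) = 10.255 m.
p_vap/(rho*g) = 8.78*1000 / (1000*9.81) = 0.895 m.
NPSHa = 10.255 - 3.9 - 1.75 - 0.895
      = 3.71 m.

3.71


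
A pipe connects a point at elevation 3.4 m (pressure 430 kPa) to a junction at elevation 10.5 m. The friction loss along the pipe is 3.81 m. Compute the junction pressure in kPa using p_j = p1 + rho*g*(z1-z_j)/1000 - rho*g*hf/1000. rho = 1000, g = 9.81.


Junction pressure: p_j = p1 + rho*g*(z1 - z_j)/1000 - rho*g*hf/1000.
Elevation term = 1000*9.81*(3.4 - 10.5)/1000 = -69.651 kPa.
Friction term = 1000*9.81*3.81/1000 = 37.376 kPa.
p_j = 430 + -69.651 - 37.376 = 322.97 kPa.

322.97


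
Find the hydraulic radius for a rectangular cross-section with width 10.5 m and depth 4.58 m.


For a rectangular section:
Flow area A = b * y = 10.5 * 4.58 = 48.09 m^2.
Wetted perimeter P = b + 2y = 10.5 + 2*4.58 = 19.66 m.
Hydraulic radius R = A/P = 48.09 / 19.66 = 2.4461 m.

2.4461


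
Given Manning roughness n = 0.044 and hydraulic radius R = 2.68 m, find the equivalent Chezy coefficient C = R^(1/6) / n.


The Chezy coefficient relates to Manning's n through C = R^(1/6) / n.
R^(1/6) = 2.68^(1/6) = 1.178571.
C = 1.178571 / 0.044 = 26.79 m^(1/2)/s.

26.79


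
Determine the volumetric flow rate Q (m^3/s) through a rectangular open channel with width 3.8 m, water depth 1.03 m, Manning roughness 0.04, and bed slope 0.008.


For a rectangular channel, the cross-sectional area A = b * y = 3.8 * 1.03 = 3.91 m^2.
The wetted perimeter P = b + 2y = 3.8 + 2*1.03 = 5.86 m.
Hydraulic radius R = A/P = 3.91/5.86 = 0.6679 m.
Velocity V = (1/n)*R^(2/3)*S^(1/2) = (1/0.04)*0.6679^(2/3)*0.008^(1/2) = 1.7086 m/s.
Discharge Q = A * V = 3.91 * 1.7086 = 6.687 m^3/s.

6.687


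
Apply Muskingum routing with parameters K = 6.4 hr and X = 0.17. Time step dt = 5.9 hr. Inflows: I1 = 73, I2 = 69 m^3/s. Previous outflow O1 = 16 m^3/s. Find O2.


Muskingum coefficients:
denom = 2*K*(1-X) + dt = 2*6.4*(1-0.17) + 5.9 = 16.524.
C0 = (dt - 2*K*X)/denom = (5.9 - 2*6.4*0.17)/16.524 = 0.2254.
C1 = (dt + 2*K*X)/denom = (5.9 + 2*6.4*0.17)/16.524 = 0.4887.
C2 = (2*K*(1-X) - dt)/denom = 0.2859.
O2 = C0*I2 + C1*I1 + C2*O1
   = 0.2254*69 + 0.4887*73 + 0.2859*16
   = 55.8 m^3/s.

55.8


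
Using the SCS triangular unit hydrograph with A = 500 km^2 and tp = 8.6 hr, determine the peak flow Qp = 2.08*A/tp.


SCS formula: Qp = 2.08 * A / tp.
Qp = 2.08 * 500 / 8.6
   = 1040.0 / 8.6
   = 120.93 m^3/s per cm.

120.93


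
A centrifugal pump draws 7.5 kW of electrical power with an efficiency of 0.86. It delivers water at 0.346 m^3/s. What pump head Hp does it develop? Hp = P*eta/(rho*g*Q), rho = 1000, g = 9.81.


Pump head formula: Hp = P * eta / (rho * g * Q).
Numerator: P * eta = 7.5 * 1000 * 0.86 = 6450.0 W.
Denominator: rho * g * Q = 1000 * 9.81 * 0.346 = 3394.26.
Hp = 6450.0 / 3394.26 = 1.9 m.

1.9


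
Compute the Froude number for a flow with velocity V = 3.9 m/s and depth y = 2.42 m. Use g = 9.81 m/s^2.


The Froude number is defined as Fr = V / sqrt(g*y).
g*y = 9.81 * 2.42 = 23.7402.
sqrt(g*y) = sqrt(23.7402) = 4.8724.
Fr = 3.9 / 4.8724 = 0.8004.

0.8004


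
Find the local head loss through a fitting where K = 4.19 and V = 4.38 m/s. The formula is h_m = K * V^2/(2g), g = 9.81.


Minor loss formula: h_m = K * V^2/(2g).
V^2 = 4.38^2 = 19.1844.
V^2/(2g) = 19.1844 / 19.62 = 0.9778 m.
h_m = 4.19 * 0.9778 = 4.097 m.

4.097


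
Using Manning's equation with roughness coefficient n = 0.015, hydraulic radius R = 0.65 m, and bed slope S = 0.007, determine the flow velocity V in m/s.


Manning's equation gives V = (1/n) * R^(2/3) * S^(1/2).
First, compute R^(2/3) = 0.65^(2/3) = 0.7504.
Next, S^(1/2) = 0.007^(1/2) = 0.083666.
Then 1/n = 1/0.015 = 66.67.
V = 66.67 * 0.7504 * 0.083666 = 4.1854 m/s.

4.1854


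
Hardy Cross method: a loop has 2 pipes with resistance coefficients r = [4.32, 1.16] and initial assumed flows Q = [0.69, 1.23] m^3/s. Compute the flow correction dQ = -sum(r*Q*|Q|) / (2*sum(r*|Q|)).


Numerator terms (r*Q*|Q|): 4.32*0.69*|0.69| = 2.0568; 1.16*1.23*|1.23| = 1.755.
Sum of numerator = 3.8117.
Denominator terms (r*|Q|): 4.32*|0.69| = 2.9808; 1.16*|1.23| = 1.4268.
2 * sum of denominator = 2 * 4.4076 = 8.8152.
dQ = -3.8117 / 8.8152 = -0.4324 m^3/s.

-0.4324


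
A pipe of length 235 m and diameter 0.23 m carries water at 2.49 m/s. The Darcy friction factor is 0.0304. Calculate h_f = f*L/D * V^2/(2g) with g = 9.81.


Darcy-Weisbach equation: h_f = f * (L/D) * V^2/(2g).
f * L/D = 0.0304 * 235/0.23 = 31.0609.
V^2/(2g) = 2.49^2 / (2*9.81) = 6.2001 / 19.62 = 0.316 m.
h_f = 31.0609 * 0.316 = 9.816 m.

9.816


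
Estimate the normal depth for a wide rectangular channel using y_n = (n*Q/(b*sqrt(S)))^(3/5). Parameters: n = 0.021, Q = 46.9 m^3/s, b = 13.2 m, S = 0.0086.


We use the wide-channel approximation y_n = (n*Q/(b*sqrt(S)))^(3/5).
sqrt(S) = sqrt(0.0086) = 0.092736.
Numerator: n*Q = 0.021 * 46.9 = 0.9849.
Denominator: b*sqrt(S) = 13.2 * 0.092736 = 1.224115.
arg = 0.8046.
y_n = 0.8046^(3/5) = 0.8777 m.

0.8777


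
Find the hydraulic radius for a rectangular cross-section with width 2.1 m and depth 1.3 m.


For a rectangular section:
Flow area A = b * y = 2.1 * 1.3 = 2.73 m^2.
Wetted perimeter P = b + 2y = 2.1 + 2*1.3 = 4.7 m.
Hydraulic radius R = A/P = 2.73 / 4.7 = 0.5809 m.

0.5809


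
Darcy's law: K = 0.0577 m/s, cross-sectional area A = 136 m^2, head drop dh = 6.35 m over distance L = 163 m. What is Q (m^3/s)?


Darcy's law: Q = K * A * i, where i = dh/L.
Hydraulic gradient i = 6.35 / 163 = 0.038957.
Q = 0.0577 * 136 * 0.038957
  = 0.3057 m^3/s.

0.3057


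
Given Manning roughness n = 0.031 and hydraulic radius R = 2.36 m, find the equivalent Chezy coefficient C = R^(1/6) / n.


The Chezy coefficient relates to Manning's n through C = R^(1/6) / n.
R^(1/6) = 2.36^(1/6) = 1.153857.
C = 1.153857 / 0.031 = 37.22 m^(1/2)/s.

37.22


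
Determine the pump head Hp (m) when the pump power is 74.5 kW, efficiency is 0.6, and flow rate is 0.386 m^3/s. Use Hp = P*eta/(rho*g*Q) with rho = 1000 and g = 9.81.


Pump head formula: Hp = P * eta / (rho * g * Q).
Numerator: P * eta = 74.5 * 1000 * 0.6 = 44700.0 W.
Denominator: rho * g * Q = 1000 * 9.81 * 0.386 = 3786.66.
Hp = 44700.0 / 3786.66 = 11.8 m.

11.8


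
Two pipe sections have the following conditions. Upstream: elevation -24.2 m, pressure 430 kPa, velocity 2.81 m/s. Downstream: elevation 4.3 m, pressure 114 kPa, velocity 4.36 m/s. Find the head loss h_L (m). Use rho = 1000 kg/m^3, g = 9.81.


Total head at each section: H = z + p/(rho*g) + V^2/(2g).
H1 = -24.2 + 430*1000/(1000*9.81) + 2.81^2/(2*9.81)
   = -24.2 + 43.833 + 0.4025
   = 20.035 m.
H2 = 4.3 + 114*1000/(1000*9.81) + 4.36^2/(2*9.81)
   = 4.3 + 11.621 + 0.9689
   = 16.89 m.
h_L = H1 - H2 = 20.035 - 16.89 = 3.146 m.

3.146


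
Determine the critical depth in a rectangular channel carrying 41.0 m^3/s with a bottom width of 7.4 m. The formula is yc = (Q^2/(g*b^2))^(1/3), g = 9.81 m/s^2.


Using yc = (Q^2 / (g * b^2))^(1/3):
Q^2 = 41.0^2 = 1681.0.
g * b^2 = 9.81 * 7.4^2 = 9.81 * 54.76 = 537.2.
Q^2 / (g*b^2) = 1681.0 / 537.2 = 3.1292.
yc = 3.1292^(1/3) = 1.4627 m.

1.4627


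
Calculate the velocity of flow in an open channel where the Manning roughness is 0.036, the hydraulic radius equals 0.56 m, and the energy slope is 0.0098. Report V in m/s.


Manning's equation gives V = (1/n) * R^(2/3) * S^(1/2).
First, compute R^(2/3) = 0.56^(2/3) = 0.6794.
Next, S^(1/2) = 0.0098^(1/2) = 0.098995.
Then 1/n = 1/0.036 = 27.78.
V = 27.78 * 0.6794 * 0.098995 = 1.8683 m/s.

1.8683


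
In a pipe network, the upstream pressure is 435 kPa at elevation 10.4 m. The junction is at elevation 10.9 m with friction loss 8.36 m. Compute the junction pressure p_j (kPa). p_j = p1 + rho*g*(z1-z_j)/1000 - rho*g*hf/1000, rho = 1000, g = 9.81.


Junction pressure: p_j = p1 + rho*g*(z1 - z_j)/1000 - rho*g*hf/1000.
Elevation term = 1000*9.81*(10.4 - 10.9)/1000 = -4.905 kPa.
Friction term = 1000*9.81*8.36/1000 = 82.012 kPa.
p_j = 435 + -4.905 - 82.012 = 348.08 kPa.

348.08


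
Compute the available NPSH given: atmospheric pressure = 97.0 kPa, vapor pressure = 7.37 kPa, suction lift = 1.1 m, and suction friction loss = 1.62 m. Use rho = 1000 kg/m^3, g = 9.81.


NPSHa = p_atm/(rho*g) - z_s - hf_s - p_vap/(rho*g).
p_atm/(rho*g) = 97.0*1000 / (1000*9.81) = 9.888 m.
p_vap/(rho*g) = 7.37*1000 / (1000*9.81) = 0.751 m.
NPSHa = 9.888 - 1.1 - 1.62 - 0.751
      = 6.42 m.

6.42


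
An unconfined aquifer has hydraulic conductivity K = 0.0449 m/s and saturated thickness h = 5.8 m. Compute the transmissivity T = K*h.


Transmissivity is defined as T = K * h.
T = 0.0449 * 5.8
  = 0.2604 m^2/s.

0.2604


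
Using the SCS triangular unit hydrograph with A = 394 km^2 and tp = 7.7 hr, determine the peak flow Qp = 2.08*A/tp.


SCS formula: Qp = 2.08 * A / tp.
Qp = 2.08 * 394 / 7.7
   = 819.52 / 7.7
   = 106.43 m^3/s per cm.

106.43


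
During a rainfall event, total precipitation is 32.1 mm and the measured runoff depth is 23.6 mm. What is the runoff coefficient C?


The runoff coefficient C = runoff depth / rainfall depth.
C = 23.6 / 32.1
  = 0.7352.

0.7352


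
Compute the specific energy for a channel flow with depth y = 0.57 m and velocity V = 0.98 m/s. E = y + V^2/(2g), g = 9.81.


Specific energy E = y + V^2/(2g).
Velocity head = V^2/(2g) = 0.98^2 / (2*9.81) = 0.9604 / 19.62 = 0.049 m.
E = 0.57 + 0.049 = 0.619 m.

0.619


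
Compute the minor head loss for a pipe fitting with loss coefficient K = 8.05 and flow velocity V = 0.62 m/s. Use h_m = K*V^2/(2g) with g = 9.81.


Minor loss formula: h_m = K * V^2/(2g).
V^2 = 0.62^2 = 0.3844.
V^2/(2g) = 0.3844 / 19.62 = 0.0196 m.
h_m = 8.05 * 0.0196 = 0.1577 m.

0.1577


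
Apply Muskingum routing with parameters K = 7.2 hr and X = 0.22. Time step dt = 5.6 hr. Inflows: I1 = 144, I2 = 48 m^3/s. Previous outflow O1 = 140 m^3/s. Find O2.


Muskingum coefficients:
denom = 2*K*(1-X) + dt = 2*7.2*(1-0.22) + 5.6 = 16.832.
C0 = (dt - 2*K*X)/denom = (5.6 - 2*7.2*0.22)/16.832 = 0.1445.
C1 = (dt + 2*K*X)/denom = (5.6 + 2*7.2*0.22)/16.832 = 0.5209.
C2 = (2*K*(1-X) - dt)/denom = 0.3346.
O2 = C0*I2 + C1*I1 + C2*O1
   = 0.1445*48 + 0.5209*144 + 0.3346*140
   = 128.79 m^3/s.

128.79


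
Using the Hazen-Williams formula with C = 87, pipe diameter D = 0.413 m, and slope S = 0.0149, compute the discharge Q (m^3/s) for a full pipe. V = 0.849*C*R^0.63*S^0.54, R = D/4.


For a full circular pipe, R = D/4 = 0.413/4 = 0.1032 m.
V = 0.849 * 87 * 0.1032^0.63 * 0.0149^0.54
  = 0.849 * 87 * 0.239194 * 0.103162
  = 1.8226 m/s.
Pipe area A = pi*D^2/4 = pi*0.413^2/4 = 0.134 m^2.
Q = A * V = 0.134 * 1.8226 = 0.2442 m^3/s.

0.2442


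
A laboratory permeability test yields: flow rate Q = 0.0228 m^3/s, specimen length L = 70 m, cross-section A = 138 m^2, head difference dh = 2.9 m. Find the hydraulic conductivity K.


From K = Q*L / (A*dh):
Numerator: Q*L = 0.0228 * 70 = 1.596.
Denominator: A*dh = 138 * 2.9 = 400.2.
K = 1.596 / 400.2 = 0.003988 m/s.

0.003988


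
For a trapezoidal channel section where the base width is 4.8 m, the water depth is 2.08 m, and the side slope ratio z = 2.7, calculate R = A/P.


For a trapezoidal section with side slope z:
A = (b + z*y)*y = (4.8 + 2.7*2.08)*2.08 = 21.665 m^2.
P = b + 2*y*sqrt(1 + z^2) = 4.8 + 2*2.08*sqrt(1 + 2.7^2) = 16.778 m.
R = A/P = 21.665 / 16.778 = 1.2913 m.

1.2913


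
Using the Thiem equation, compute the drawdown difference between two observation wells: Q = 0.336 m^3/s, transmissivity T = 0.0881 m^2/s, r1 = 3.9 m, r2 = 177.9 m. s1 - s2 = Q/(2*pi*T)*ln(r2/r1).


Thiem equation: s1 - s2 = Q/(2*pi*T) * ln(r2/r1).
ln(r2/r1) = ln(177.9/3.9) = 3.8202.
Q/(2*pi*T) = 0.336 / (2*pi*0.0881) = 0.336 / 0.5535 = 0.607.
s1 - s2 = 0.607 * 3.8202 = 2.3189 m.

2.3189


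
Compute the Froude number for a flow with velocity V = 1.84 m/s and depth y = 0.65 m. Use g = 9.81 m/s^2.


The Froude number is defined as Fr = V / sqrt(g*y).
g*y = 9.81 * 0.65 = 6.3765.
sqrt(g*y) = sqrt(6.3765) = 2.5252.
Fr = 1.84 / 2.5252 = 0.7287.

0.7287


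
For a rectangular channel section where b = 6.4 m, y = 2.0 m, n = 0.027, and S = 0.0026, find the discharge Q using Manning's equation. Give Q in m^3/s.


For a rectangular channel, the cross-sectional area A = b * y = 6.4 * 2.0 = 12.8 m^2.
The wetted perimeter P = b + 2y = 6.4 + 2*2.0 = 10.4 m.
Hydraulic radius R = A/P = 12.8/10.4 = 1.2308 m.
Velocity V = (1/n)*R^(2/3)*S^(1/2) = (1/0.027)*1.2308^(2/3)*0.0026^(1/2) = 2.1689 m/s.
Discharge Q = A * V = 12.8 * 2.1689 = 27.762 m^3/s.

27.762


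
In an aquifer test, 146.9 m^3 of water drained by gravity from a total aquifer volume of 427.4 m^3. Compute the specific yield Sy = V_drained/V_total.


Specific yield Sy = Volume drained / Total volume.
Sy = 146.9 / 427.4
   = 0.3437.

0.3437


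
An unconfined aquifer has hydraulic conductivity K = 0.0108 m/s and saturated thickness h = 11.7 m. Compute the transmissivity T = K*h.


Transmissivity is defined as T = K * h.
T = 0.0108 * 11.7
  = 0.1264 m^2/s.

0.1264


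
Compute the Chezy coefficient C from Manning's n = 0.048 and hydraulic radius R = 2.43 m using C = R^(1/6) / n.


The Chezy coefficient relates to Manning's n through C = R^(1/6) / n.
R^(1/6) = 2.43^(1/6) = 1.159492.
C = 1.159492 / 0.048 = 24.16 m^(1/2)/s.

24.16


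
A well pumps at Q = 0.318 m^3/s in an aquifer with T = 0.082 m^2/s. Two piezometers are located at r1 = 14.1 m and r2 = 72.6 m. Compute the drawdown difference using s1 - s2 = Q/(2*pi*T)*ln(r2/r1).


Thiem equation: s1 - s2 = Q/(2*pi*T) * ln(r2/r1).
ln(r2/r1) = ln(72.6/14.1) = 1.6388.
Q/(2*pi*T) = 0.318 / (2*pi*0.082) = 0.318 / 0.5152 = 0.6172.
s1 - s2 = 0.6172 * 1.6388 = 1.0115 m.

1.0115


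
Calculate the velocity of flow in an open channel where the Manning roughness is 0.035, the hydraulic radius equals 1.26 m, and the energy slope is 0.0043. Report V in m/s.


Manning's equation gives V = (1/n) * R^(2/3) * S^(1/2).
First, compute R^(2/3) = 1.26^(2/3) = 1.1666.
Next, S^(1/2) = 0.0043^(1/2) = 0.065574.
Then 1/n = 1/0.035 = 28.57.
V = 28.57 * 1.1666 * 0.065574 = 2.1856 m/s.

2.1856
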